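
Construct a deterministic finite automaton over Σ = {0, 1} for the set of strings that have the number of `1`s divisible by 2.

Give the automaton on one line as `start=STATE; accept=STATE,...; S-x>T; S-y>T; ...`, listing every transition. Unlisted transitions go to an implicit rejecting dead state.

start=A; accept=A; A-0>A; A-1>B; B-0>B; B-1>A

Keep the running count of `1`s modulo 2: each `1` advances along the cycle A → B → A while other symbols loop. Accept at A.
With 2 states:
       0  1 
>* A   A  B 
   B   B  A 
(> = start, * = accepting)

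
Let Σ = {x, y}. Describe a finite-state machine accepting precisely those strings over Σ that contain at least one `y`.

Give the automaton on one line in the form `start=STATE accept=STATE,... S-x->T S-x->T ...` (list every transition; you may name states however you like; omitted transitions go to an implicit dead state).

start=S0 accept=S1,S2 S0-x->S0 S0-y->S1 S1-x->S1 S1-y->S2 S2-x->S2 S2-y->S2

Count `y`s, saturating at 2: state S0 means no `y` yet, S1 means one `y` seen, S2 means more than one. Each `y` increments (capped at S2); other symbols loop. Accept from {S1, S2}.
With 3 states:
        x   y  
>  S0   S0  S1 
 * S1   S1  S2 
 * S2   S2  S2 
(> = start, * = accepting)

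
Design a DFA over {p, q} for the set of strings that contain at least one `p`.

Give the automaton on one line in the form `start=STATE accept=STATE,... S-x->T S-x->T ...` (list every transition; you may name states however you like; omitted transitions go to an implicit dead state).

Count `p`s, saturating at 2: state S0 means no `p` yet, S1 means one `p` seen, S2 means more than one. Each `p` increments (capped at S2); other symbols loop. Accept from {S1, S2}.
A 3-state machine:
        p   q  
>  S0   S1  S0 
 * S1   S2  S1 
 * S2   S2  S2 
(> = start, * = accepting)

start=S0 accept=S1,S2 S0-p->S1 S0-q->S0 S1-p->S2 S1-q->S1 S2-p->S2 S2-q->S2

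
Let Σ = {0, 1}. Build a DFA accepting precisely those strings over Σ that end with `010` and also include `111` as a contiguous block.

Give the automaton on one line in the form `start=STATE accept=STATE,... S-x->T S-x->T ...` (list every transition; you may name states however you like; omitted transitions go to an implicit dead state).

start=s0 accept=s6 s0-0->s0 s0-1->s1 s1-0->s0 s1-1->s2 s2-0->s0 s2-1->s3 s3-0->s4 s3-1->s3 s4-0->s4 s4-1->s5 s5-0->s6 s5-1->s3 s6-0->s4 s6-1->s5

Handle the two conditions separately and then intersect. One (4 states) tracks how much of the suffix `010` has currently been matched; the other (4 states) tracks whether and how much of `111` has been seen. Each combined state is a pair, one component from each; accept when both components accept. Equivalent product states are then merged.
A 7-state machine:
        0   1  
>  s0   s0  s1 
   s1   s0  s2 
   s2   s0  s3 
   s3   s4  s3 
   s4   s4  s5 
   s5   s6  s3 
 * s6   s4  s5 
(> = start, * = accepting)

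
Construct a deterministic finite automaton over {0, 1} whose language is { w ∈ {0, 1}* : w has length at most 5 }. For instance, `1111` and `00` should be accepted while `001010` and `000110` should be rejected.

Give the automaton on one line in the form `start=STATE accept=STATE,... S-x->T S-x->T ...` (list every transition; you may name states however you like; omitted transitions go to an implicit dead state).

start=A accept=A,B,C,D,E,F A-0->B A-1->B B-0->C B-1->C C-0->D C-1->D D-0->E D-1->E E-0->F E-1->F F-0->G F-1->G G-0->G G-1->G

We only need to distinguish lengths 0, 1, …, 5, and '>5'. Chain A → B → C → D → E → F → G on every symbol, with G looping. Accepting states: {A, B, C, D, E, F}.
7 states suffice.
       0  1 
>* A   B  B 
 * B   C  C 
 * C   D  D 
 * D   E  E 
 * E   F  F 
 * F   G  G 
   G   G  G 
(> = start, * = accepting)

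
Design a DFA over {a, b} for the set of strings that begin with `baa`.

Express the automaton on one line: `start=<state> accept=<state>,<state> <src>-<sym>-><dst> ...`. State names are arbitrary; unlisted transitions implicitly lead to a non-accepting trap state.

Check the first 3 symbols one by one: q0 through q2 record how many have matched `baa` so far; any wrong symbol goes to the dead state q4. After all 3 match we enter the accepting sink q3.
A 5-state machine:
        a   b  
>  q0   q4  q1 
   q1   q2  q4 
   q2   q3  q4 
 * q3   q3  q3 
   q4   q4  q4 
(> = start, * = accepting)

start=q0 accept=q3 q0-a->q4 q0-b->q1 q1-a->q2 q1-b->q4 q2-a->q3 q2-b->q4 q3-a->q3 q3-b->q3 q4-a->q4 q4-b->q4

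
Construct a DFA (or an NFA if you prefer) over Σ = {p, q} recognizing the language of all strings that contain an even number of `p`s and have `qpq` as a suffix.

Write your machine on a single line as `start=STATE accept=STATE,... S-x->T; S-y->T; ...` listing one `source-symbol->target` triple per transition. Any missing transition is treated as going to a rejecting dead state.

Run two small machines in parallel and take their product. One (2 states) tracks the count of `p`s modulo 2; the other (4 states) tracks how much of the suffix `qpq` has currently been matched. Each combined state is a pair, one component from each; accept when both components accept.
8 states suffice.
       p  q 
>  A   B  C 
   B   A  D 
   C   E  C 
   D   F  D 
   E   A  G 
   F   B  H 
   G   F  D 
 * H   E  C 
(> = start, * = accepting)

start=A; accept=H; A-p->B; A-q->C; B-p->A; B-q->D; C-p->E; C-q->C; D-p->F; D-q->D; E-p->A; E-q->G; F-p->B; F-q->H; G-p->F; G-q->D; H-p->E; H-q->C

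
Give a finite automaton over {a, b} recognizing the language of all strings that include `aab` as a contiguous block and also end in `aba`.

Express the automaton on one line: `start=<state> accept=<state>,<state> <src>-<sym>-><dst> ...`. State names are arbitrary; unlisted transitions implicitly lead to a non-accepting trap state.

Run two small machines in parallel and take their product. The first has 4 states tracking whether and how much of `aab` has been seen; the second has 4 states tracking how much of the suffix `aba` has currently been matched. A product state is a pair (one from each), accepting exactly when both do.
A 9-state machine:
        a   b  
>  S0   S1  S0 
   S1   S2  S3 
   S2   S2  S4 
   S3   S5  S0 
   S4   S6  S7 
   S5   S2  S3 
 * S6   S8  S4 
   S7   S8  S7 
   S8   S8  S4 
(> = start, * = accepting)

start=S0 accept=S6 S0-a->S1 S0-b->S0 S1-a->S2 S1-b->S3 S2-a->S2 S2-b->S4 S3-a->S5 S3-b->S0 S4-a->S6 S4-b->S7 S5-a->S2 S5-b->S3 S6-a->S8 S6-b->S4 S7-a->S8 S7-b->S7 S8-a->S8 S8-b->S4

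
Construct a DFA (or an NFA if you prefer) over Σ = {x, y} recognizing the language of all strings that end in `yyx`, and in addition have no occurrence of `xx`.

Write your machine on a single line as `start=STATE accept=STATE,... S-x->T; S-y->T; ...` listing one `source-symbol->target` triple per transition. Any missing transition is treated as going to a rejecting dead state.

Handle the two conditions separately and then intersect. One (4 states) tracks how much of the suffix `yyx` has currently been matched; the other (3 states) tracks partial matches of the forbidden pattern `xx`. Each combined state is a pair, one component from each; accept when both components accept. Equivalent product states are then merged.
With 6 states:
        x   y  
>  q0   q1  q2 
   q1   q3  q2 
   q2   q1  q4 
   q3   q3  q3 
   q4   q5  q4 
 * q5   q3  q2 
(> = start, * = accepting)

start=q0; accept=q5; q0-x->q1; q0-y->q2; q1-x->q3; q1-y->q2; q2-x->q1; q2-y->q4; q3-x->q3; q3-y->q3; q4-x->q5; q4-y->q4; q5-x->q3; q5-y->q2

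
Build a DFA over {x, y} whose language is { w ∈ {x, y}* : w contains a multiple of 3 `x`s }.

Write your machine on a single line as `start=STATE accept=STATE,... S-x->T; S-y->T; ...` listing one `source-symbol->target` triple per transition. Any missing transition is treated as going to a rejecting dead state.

The only thing that matters is how many `x`s have appeared, reduced mod 3. Use one state per residue: s0 for 0, …, s2 for 2. Reading `x` moves to the next residue; anything else stays put. s0 is accepting.
With 3 states:
        x   y  
>* s0   s1  s0 
   s1   s2  s1 
   s2   s0  s2 
(> = start, * = accepting)

start=s0; accept=s0; s0-x->s1; s0-y->s0; s1-x->s2; s1-y->s1; s2-x->s0; s2-y->s2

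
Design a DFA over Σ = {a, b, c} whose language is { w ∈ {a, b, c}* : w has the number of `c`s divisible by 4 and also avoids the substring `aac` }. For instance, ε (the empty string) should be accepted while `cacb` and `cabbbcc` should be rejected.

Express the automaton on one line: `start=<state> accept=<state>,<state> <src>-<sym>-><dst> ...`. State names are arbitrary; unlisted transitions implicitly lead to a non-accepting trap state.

start=q0 accept=q0,q1,q3 q0-a->q1 q0-b->q0 q0-c->q2 q1-a->q3 q1-b->q0 q1-c->q2 q2-a->q4 q2-b->q2 q2-c->q5 q3-a->q3 q3-b->q0 q3-c->q6 q4-a->q7 q4-b->q2 q4-c->q5 q5-a->q8 q5-b->q5 q5-c->q9 q6-a->q6 q6-b->q6 q6-c->q10 q7-a->q7 q7-b->q2 q7-c->q10 q8-a->q11 q8-b->q5 q8-c->q9 q9-a->q12 q9-b->q9 q9-c->q0 q10-a->q10 q10-b->q10 q10-c->q13 q11-a->q11 q11-b->q5 q11-c->q13 q12-a->q14 q12-b->q9 q12-c->q0 q13-a->q13 q13-b->q13 q13-c->q15 q14-a->q14 q14-b->q9 q14-c->q15 q15-a->q15 q15-b->q15 q15-c->q6

Run two small machines in parallel and take their product. The first has 4 states tracking the count of `c`s modulo 4; the second has 4 states tracking partial matches of the forbidden pattern `aac`. A product state is a pair (one from each), accepting exactly when both do.
          a    b    c  
>* q0     q1   q0   q2 
 * q1     q3   q0   q2 
   q2     q4   q2   q5 
 * q3     q3   q0   q6 
   q4     q7   q2   q5 
   q5     q8   q5   q9 
   q6     q6   q6  q10 
   q7     q7   q2  q10 
   q8    q11   q5   q9 
   q9    q12   q9   q0 
   q10   q10  q10  q13 
   q11   q11   q5  q13 
   q12   q14   q9   q0 
   q13   q13  q13  q15 
   q14   q14   q9  q15 
   q15   q15  q15   q6 
(> = start, * = accepting)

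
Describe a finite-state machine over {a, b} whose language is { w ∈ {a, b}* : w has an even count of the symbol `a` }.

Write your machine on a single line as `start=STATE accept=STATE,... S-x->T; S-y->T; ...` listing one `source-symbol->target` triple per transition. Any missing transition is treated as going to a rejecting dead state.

start=q0; accept=q0; q0-a->q1; q0-b->q0; q1-a->q0; q1-b->q1

Keep the running count of `a`s modulo 2: each `a` advances along the cycle q0 → q1 → q0 while other symbols loop. Accept at q0.
2 states suffice.
        a   b  
>* q0   q1  q0 
   q1   q0  q1 
(> = start, * = accepting)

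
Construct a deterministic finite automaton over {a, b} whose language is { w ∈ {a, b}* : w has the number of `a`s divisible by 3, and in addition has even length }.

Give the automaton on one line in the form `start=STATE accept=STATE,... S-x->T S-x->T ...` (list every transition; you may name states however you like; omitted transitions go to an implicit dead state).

Handle the two conditions separately and then intersect. The first has 3 states tracking the count of `a`s modulo 3; the second has 2 states tracking the input length modulo 2. A product state is a pair (one from each), accepting exactly when both do.
        a   b  
>* s0   s1  s2 
   s1   s3  s4 
   s2   s4  s0 
   s3   s2  s5 
   s4   s5  s1 
   s5   s0  s3 
(> = start, * = accepting)

start=s0 accept=s0 s0-a->s1 s0-b->s2 s1-a->s3 s1-b->s4 s2-a->s4 s2-b->s0 s3-a->s2 s3-b->s5 s4-a->s5 s4-b->s1 s5-a->s0 s5-b->s3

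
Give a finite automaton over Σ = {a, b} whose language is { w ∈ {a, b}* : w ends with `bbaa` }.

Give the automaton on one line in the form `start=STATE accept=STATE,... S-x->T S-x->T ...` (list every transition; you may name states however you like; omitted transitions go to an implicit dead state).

Remember how much of `bbaa` the current input suffix matches. State q0 means no match yet; q1 means the last symbol is `b`; q2 means the last 2 symbols are `bb`; q3 means the last 3 symbols are `bba`; q4 means the last 4 symbols are `bbaa`. Only q4 accepts. On a mismatch, fall back to the longest proper suffix that is still a prefix of `bbaa`.
With 5 states:
        a   b  
>  q0   q0  q1 
   q1   q0  q2 
   q2   q3  q2 
   q3   q4  q1 
 * q4   q0  q1 
(> = start, * = accepting)

start=q0 accept=q4 q0-a->q0 q0-b->q1 q1-a->q0 q1-b->q2 q2-a->q3 q2-b->q2 q3-a->q4 q3-b->q1 q4-a->q0 q4-b->q1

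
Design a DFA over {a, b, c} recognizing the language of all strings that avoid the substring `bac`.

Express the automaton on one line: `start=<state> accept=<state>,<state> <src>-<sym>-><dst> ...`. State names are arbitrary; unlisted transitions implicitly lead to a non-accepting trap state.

Track partial matches of the forbidden pattern `bac`. State s3 is a dead state reached once `bac` has occurred; every other state accepts. s0 means no part of `bac` is currently matched.
With 4 states:
        a   b   c  
>* s0   s0  s1  s0 
 * s1   s2  s1  s0 
 * s2   s0  s1  s3 
   s3   s3  s3  s3 
(> = start, * = accepting)

start=s0 accept=s0,s1,s2 s0-a->s0 s0-b->s1 s0-c->s0 s1-a->s2 s1-b->s1 s1-c->s0 s2-a->s0 s2-b->s1 s2-c->s3 s3-a->s3 s3-b->s3 s3-c->s3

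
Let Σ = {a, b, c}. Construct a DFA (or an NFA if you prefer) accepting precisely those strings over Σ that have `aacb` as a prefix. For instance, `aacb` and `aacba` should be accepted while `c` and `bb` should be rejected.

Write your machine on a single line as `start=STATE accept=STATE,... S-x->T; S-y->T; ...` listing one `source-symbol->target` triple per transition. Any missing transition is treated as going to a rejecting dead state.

Check the first 4 symbols one by one: q0 through q3 record how many have matched `aacb` so far; any wrong symbol goes to the dead state q5. After all 4 match we enter the accepting sink q4.
With 6 states:
        a   b   c  
>  q0   q1  q5  q5 
   q1   q2  q5  q5 
   q2   q5  q5  q3 
   q3   q5  q4  q5 
 * q4   q4  q4  q4 
   q5   q5  q5  q5 
(> = start, * = accepting)

start=q0; accept=q4; q0-a->q1; q0-b->q5; q0-c->q5; q1-a->q2; q1-b->q5; q1-c->q5; q2-a->q5; q2-b->q5; q2-c->q3; q3-a->q5; q3-b->q4; q3-c->q5; q4-a->q4; q4-b->q4; q4-c->q4; q5-a->q5; q5-b->q5; q5-c->q5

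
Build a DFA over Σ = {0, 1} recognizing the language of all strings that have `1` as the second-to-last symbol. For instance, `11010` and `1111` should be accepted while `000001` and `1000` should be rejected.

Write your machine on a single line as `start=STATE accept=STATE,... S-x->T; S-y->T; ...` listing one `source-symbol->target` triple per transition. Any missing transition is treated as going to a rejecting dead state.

Because acceptance depends on a position counted from the end, the machine has to buffer the most recent 2 symbols. Make each state the string of the last up-to-2 symbols read; on input `x` shift the window left and append `x`. Accept when the buffered window has length 2 and begins with `1`.
With 7 states:
        0   1  
>  s0   s1  s2 
   s1   s3  s4 
   s2   s5  s6 
   s3   s3  s4 
   s4   s5  s6 
 * s5   s3  s4 
 * s6   s5  s6 
(> = start, * = accepting)

start=s0; accept=s5,s6; s0-0->s1; s0-1->s2; s1-0->s3; s1-1->s4; s2-0->s5; s2-1->s6; s3-0->s3; s3-1->s4; s4-0->s5; s4-1->s6; s5-0->s3; s5-1->s4; s6-0->s5; s6-1->s6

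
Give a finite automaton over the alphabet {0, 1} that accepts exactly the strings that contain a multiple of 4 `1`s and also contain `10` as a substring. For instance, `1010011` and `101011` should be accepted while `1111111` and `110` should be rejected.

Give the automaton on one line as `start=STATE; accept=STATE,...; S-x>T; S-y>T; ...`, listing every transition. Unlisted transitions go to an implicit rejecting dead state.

start=A; accept=I; A-0>A; A-1>B; B-0>C; B-1>D; C-0>C; C-1>E; D-0>E; D-1>F; E-0>E; E-1>G; F-0>G; F-1>H; G-0>G; G-1>I; H-0>I; H-1>B; I-0>I; I-1>C

Handle the two conditions separately and then intersect. The first has 4 states tracking the count of `1`s modulo 4; the second has 3 states tracking whether and how much of `10` has been seen. A product state is a pair (one from each), accepting exactly when both do.
A 9-state machine:
       0  1 
>  A   A  B 
   B   C  D 
   C   C  E 
   D   E  F 
   E   E  G 
   F   G  H 
   G   G  I 
   H   I  B 
 * I   I  C 
(> = start, * = accepting)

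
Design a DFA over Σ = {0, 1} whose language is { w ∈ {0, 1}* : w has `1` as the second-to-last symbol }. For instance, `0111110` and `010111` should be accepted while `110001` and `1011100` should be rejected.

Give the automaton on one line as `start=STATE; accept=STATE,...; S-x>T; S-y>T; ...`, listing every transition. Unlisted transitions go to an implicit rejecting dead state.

A DFA must remember the last 2 symbols (since which symbol is second-to-last isn't known until the input ends). Use one state per possible window of the last ≤2 symbols; accept from those whose window starts with `1`.
With 7 states:
        0   1  
>  q0   q1  q2 
   q1   q3  q4 
   q2   q5  q6 
   q3   q3  q4 
   q4   q5  q6 
 * q5   q3  q4 
 * q6   q5  q6 
(> = start, * = accepting)

start=q0; accept=q5,q6; q0-0>q1; q0-1>q2; q1-0>q3; q1-1>q4; q2-0>q5; q2-1>q6; q3-0>q3; q3-1>q4; q4-0>q5; q4-1>q6; q5-0>q3; q5-1>q4; q6-0>q5; q6-1>q6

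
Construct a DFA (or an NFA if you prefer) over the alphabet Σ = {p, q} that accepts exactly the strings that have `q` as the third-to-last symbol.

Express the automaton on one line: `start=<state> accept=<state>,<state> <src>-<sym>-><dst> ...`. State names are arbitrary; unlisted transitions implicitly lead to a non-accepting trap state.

start=A accept=L,M,N,O A-p->B A-q->C B-p->D B-q->E C-p->F C-q->G D-p->H D-q->I E-p->J E-q->K F-p->L F-q->M G-p->N G-q->O H-p->H H-q->I I-p->J I-q->K J-p->L J-q->M K-p->N K-q->O L-p->H L-q->I M-p->J M-q->K N-p->L N-q->M O-p->N O-q->O

Because acceptance depends on a position counted from the end, the machine has to buffer the most recent 3 symbols. Make each state the string of the last up-to-3 symbols read; on input `x` shift the window left and append `x`. Accept when the buffered window has length 3 and begins with `q`.
15 states suffice.
       p  q 
>  A   B  C 
   B   D  E 
   C   F  G 
   D   H  I 
   E   J  K 
   F   L  M 
   G   N  O 
   H   H  I 
   I   J  K 
   J   L  M 
   K   N  O 
 * L   H  I 
 * M   J  K 
 * N   L  M 
 * O   N  O 
(> = start, * = accepting)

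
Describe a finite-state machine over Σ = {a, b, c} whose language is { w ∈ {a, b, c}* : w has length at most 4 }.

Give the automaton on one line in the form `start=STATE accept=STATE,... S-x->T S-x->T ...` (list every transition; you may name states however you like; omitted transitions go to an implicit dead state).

We only need to distinguish lengths 0, 1, …, 4, and '>4'. Chain q0 → q1 → q2 → q3 → q4 → q5 on every symbol, with q5 looping. Accepting states: {q0, q1, q2, q3, q4}.
With 6 states:
        a   b   c  
>* q0   q1  q1  q1 
 * q1   q2  q2  q2 
 * q2   q3  q3  q3 
 * q3   q4  q4  q4 
 * q4   q5  q5  q5 
   q5   q5  q5  q5 
(> = start, * = accepting)

start=q0 accept=q0,q1,q2,q3,q4 q0-a->q1 q0-b->q1 q0-c->q1 q1-a->q2 q1-b->q2 q1-c->q2 q2-a->q3 q2-b->q3 q2-c->q3 q3-a->q4 q3-b->q4 q3-c->q4 q4-a->q5 q4-b->q5 q4-c->q5 q5-a->q5 q5-b->q5 q5-c->q5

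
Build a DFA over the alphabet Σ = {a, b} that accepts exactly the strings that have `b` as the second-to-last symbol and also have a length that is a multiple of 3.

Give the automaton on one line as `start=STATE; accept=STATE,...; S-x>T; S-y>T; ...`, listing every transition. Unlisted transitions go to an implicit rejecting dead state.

start=S0; accept=S9,S10; S0-a>S1; S0-b>S2; S1-a>S3; S1-b>S4; S2-a>S5; S2-b>S6; S3-a>S7; S3-b>S8; S4-a>S9; S4-b>S10; S5-a>S7; S5-b>S8; S6-a>S9; S6-b>S10; S7-a>S11; S7-b>S12; S8-a>S13; S8-b>S14; S9-a>S11; S9-b>S12; S10-a>S13; S10-b>S14; S11-a>S3; S11-b>S4; S12-a>S5; S12-b>S6; S13-a>S3; S13-b>S4; S14-a>S5; S14-b>S6

Handle the two conditions separately and then intersect. One (7 states) tracks the last 2 symbols read; the other (3 states) tracks the input length modulo 3. Each combined state is a pair, one component from each; accept when both components accept.
          a    b  
>  S0     S1   S2 
   S1     S3   S4 
   S2     S5   S6 
   S3     S7   S8 
   S4     S9  S10 
   S5     S7   S8 
   S6     S9  S10 
   S7    S11  S12 
   S8    S13  S14 
 * S9    S11  S12 
 * S10   S13  S14 
   S11    S3   S4 
   S12    S5   S6 
   S13    S3   S4 
   S14    S5   S6 
(> = start, * = accepting)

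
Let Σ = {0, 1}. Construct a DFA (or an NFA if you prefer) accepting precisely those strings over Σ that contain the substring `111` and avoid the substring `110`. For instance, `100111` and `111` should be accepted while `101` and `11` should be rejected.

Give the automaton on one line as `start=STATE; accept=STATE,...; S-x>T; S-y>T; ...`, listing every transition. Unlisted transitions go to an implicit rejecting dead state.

Handle the two conditions separately and then intersect. The first has 4 states tracking whether and how much of `111` has been seen; the second has 4 states tracking partial matches of the forbidden pattern `110`. A product state is a pair (one from each), accepting exactly when both do.
An 8-state machine:
       0  1 
>  A   A  B 
   B   A  C 
   C   D  E 
   D   D  F 
 * E   G  E 
   F   D  H 
   G   G  G 
   H   D  G 
(> = start, * = accepting)

start=A; accept=E; A-0>A; A-1>B; B-0>A; B-1>C; C-0>D; C-1>E; D-0>D; D-1>F; E-0>G; E-1>E; F-0>D; F-1>H; G-0>G; G-1>G; H-0>D; H-1>G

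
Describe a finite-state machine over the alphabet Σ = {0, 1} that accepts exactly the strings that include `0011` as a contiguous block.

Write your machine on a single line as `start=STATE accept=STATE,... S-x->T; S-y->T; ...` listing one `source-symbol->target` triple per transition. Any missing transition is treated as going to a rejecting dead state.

Track how much of `0011` has been matched so far: state q0 is no progress, q4 is the absorbing accept state reached once `0011` has occurred. Intermediate states record partial matches; on a mismatch, fall back to the longest reusable overlap.
        0   1  
>  q0   q1  q0 
   q1   q2  q0 
   q2   q2  q3 
   q3   q1  q4 
 * q4   q4  q4 
(> = start, * = accepting)

start=q0; accept=q4; q0-0->q1; q0-1->q0; q1-0->q2; q1-1->q0; q2-0->q2; q2-1->q3; q3-0->q1; q3-1->q4; q4-0->q4; q4-1->q4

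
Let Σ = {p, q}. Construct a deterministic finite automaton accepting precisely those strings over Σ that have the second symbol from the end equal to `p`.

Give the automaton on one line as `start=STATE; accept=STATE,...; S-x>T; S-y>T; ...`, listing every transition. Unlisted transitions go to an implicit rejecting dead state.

start=s0; accept=s3,s4; s0-p>s1; s0-q>s2; s1-p>s3; s1-q>s4; s2-p>s5; s2-q>s6; s3-p>s3; s3-q>s4; s4-p>s5; s4-q>s6; s5-p>s3; s5-q>s4; s6-p>s5; s6-q>s6

Because acceptance depends on a position counted from the end, the machine has to buffer the most recent 2 symbols. Make each state the string of the last up-to-2 symbols read; on input `x` shift the window left and append `x`. Accept when the buffered window has length 2 and begins with `p`.
A 7-state machine:
        p   q  
>  s0   s1  s2 
   s1   s3  s4 
   s2   s5  s6 
 * s3   s3  s4 
 * s4   s5  s6 
   s5   s3  s4 
   s6   s5  s6 
(> = start, * = accepting)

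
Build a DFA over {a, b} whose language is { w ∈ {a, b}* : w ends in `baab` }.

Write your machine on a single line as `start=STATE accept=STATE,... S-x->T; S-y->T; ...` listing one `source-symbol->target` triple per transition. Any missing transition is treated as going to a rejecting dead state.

Remember how much of `baab` the current input suffix matches. State s0 means no match yet; s1 means the last symbol is `b`; s2 means the last 2 symbols are `ba`; s3 means the last 3 symbols are `baa`; s4 means the last 4 symbols are `baab`. Only s4 accepts. On a mismatch, fall back to the longest proper suffix that is still a prefix of `baab`.
A 5-state machine:
        a   b  
>  s0   s0  s1 
   s1   s2  s1 
   s2   s3  s1 
   s3   s0  s4 
 * s4   s2  s1 
(> = start, * = accepting)

start=s0; accept=s4; s0-a->s0; s0-b->s1; s1-a->s2; s1-b->s1; s2-a->s3; s2-b->s1; s3-a->s0; s3-b->s4; s4-a->s2; s4-b->s1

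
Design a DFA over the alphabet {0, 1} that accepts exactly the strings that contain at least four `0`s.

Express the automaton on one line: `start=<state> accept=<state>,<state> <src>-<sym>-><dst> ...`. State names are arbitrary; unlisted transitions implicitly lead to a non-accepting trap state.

start=S0 accept=S4,S5 S0-0->S1 S0-1->S0 S1-0->S2 S1-1->S1 S2-0->S3 S2-1->S2 S3-0->S4 S3-1->S3 S4-0->S5 S4-1->S4 S5-0->S5 S5-1->S5

Count `0`s, saturating at 5: states S0 through S4 mean 0 through 4 `0`s seen; S5 means more than 4. Each `0` increments (capped at S5); other symbols loop. Accept from {S4, S5}.
A 6-state machine:
        0   1  
>  S0   S1  S0 
   S1   S2  S1 
   S2   S3  S2 
   S3   S4  S3 
 * S4   S5  S4 
 * S5   S5  S5 
(> = start, * = accepting)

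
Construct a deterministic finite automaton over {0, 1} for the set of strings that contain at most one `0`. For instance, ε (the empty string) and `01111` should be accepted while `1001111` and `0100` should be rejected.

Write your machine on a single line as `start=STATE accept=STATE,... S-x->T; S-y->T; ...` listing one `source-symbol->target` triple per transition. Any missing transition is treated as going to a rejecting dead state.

start=s0; accept=s0,s1; s0-0->s1; s0-1->s0; s1-0->s2; s1-1->s1; s2-0->s2; s2-1->s2

Count `0`s, saturating at 2: state s0 means no `0` yet, s1 means one `0` seen, s2 means more than one. Each `0` increments (capped at s2); other symbols loop. Accept from {s0, s1}.
        0   1  
>* s0   s1  s0 
 * s1   s2  s1 
   s2   s2  s2 
(> = start, * = accepting)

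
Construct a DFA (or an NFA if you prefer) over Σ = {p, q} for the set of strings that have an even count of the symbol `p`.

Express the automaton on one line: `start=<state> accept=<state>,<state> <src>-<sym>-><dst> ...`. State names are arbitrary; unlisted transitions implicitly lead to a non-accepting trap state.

Keep the running count of `p`s modulo 2: each `p` advances along the cycle A → B → A while other symbols loop. Accept at A.
       p  q 
>* A   B  A 
   B   A  B 
(> = start, * = accepting)

start=A accept=A A-p->B A-q->A B-p->A B-q->B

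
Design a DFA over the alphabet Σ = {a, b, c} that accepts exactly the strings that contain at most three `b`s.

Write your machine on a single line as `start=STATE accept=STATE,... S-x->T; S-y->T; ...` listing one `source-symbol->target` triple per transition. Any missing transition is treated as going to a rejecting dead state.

start=S0; accept=S0,S1,S2,S3; S0-a->S0; S0-b->S1; S0-c->S0; S1-a->S1; S1-b->S2; S1-c->S1; S2-a->S2; S2-b->S3; S2-c->S2; S3-a->S3; S3-b->S4; S3-c->S3; S4-a->S4; S4-b->S4; S4-c->S4

Only the number of `b`s matters, and only up to 4. Make a chain S0 → S1 → S2 → S3 → S4 advanced by each `b` (with S4 absorbing); every other symbol self-loops. The accepting set is {S0, S1, S2, S3}.
A 5-state machine:
        a   b   c  
>* S0   S0  S1  S0 
 * S1   S1  S2  S1 
 * S2   S2  S3  S2 
 * S3   S3  S4  S3 
   S4   S4  S4  S4 
(> = start, * = accepting)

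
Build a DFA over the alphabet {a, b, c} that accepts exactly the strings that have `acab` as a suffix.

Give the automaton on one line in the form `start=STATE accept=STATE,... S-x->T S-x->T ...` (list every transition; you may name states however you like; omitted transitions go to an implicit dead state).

start=s0 accept=s4 s0-a->s1 s0-b->s0 s0-c->s0 s1-a->s1 s1-b->s0 s1-c->s2 s2-a->s3 s2-b->s0 s2-c->s0 s3-a->s1 s3-b->s4 s3-c->s2 s4-a->s1 s4-b->s0 s4-c->s0

Remember how much of `acab` the current input suffix matches. State s0 means no match yet; s1 means the last symbol is `a`; s2 means the last 2 symbols are `ac`; s3 means the last 3 symbols are `aca`; s4 means the last 4 symbols are `acab`. Only s4 accepts. On a mismatch, fall back to the longest proper suffix that is still a prefix of `acab`.
5 states suffice.
        a   b   c  
>  s0   s1  s0  s0 
   s1   s1  s0  s2 
   s2   s3  s0  s0 
   s3   s1  s4  s2 
 * s4   s1  s0  s0 
(> = start, * = accepting)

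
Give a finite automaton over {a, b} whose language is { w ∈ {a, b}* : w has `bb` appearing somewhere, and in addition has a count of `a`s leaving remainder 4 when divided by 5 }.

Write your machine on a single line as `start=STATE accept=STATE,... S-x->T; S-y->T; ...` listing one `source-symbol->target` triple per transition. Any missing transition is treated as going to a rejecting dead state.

Build one automaton per condition and run them in lockstep. The first has 3 states tracking whether and how much of `bb` has been seen; the second has 5 states tracking the count of `a`s modulo 5. A product state is a pair (one from each), accepting exactly when both do.
15 states suffice.
          a    b  
>  q0     q1   q2 
   q1     q3   q4 
   q2     q1   q5 
   q3     q6   q7 
   q4     q3   q8 
   q5     q8   q5 
   q6     q9  q10 
   q7     q6  q11 
   q8    q11   q8 
   q9     q0  q12 
   q10    q9  q13 
   q11   q13  q11 
   q12    q0  q14 
   q13   q14  q13 
 * q14    q5  q14 
(> = start, * = accepting)

start=q0; accept=q14; q0-a->q1; q0-b->q2; q1-a->q3; q1-b->q4; q2-a->q1; q2-b->q5; q3-a->q6; q3-b->q7; q4-a->q3; q4-b->q8; q5-a->q8; q5-b->q5; q6-a->q9; q6-b->q10; q7-a->q6; q7-b->q11; q8-a->q11; q8-b->q8; q9-a->q0; q9-b->q12; q10-a->q9; q10-b->q13; q11-a->q13; q11-b->q11; q12-a->q0; q12-b->q14; q13-a->q14; q13-b->q13; q14-a->q5; q14-b->q14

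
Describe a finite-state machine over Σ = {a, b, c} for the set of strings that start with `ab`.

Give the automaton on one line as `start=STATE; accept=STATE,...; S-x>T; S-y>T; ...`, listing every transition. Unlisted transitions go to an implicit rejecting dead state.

start=q0; accept=q2; q0-a>q1; q0-b>q3; q0-c>q3; q1-a>q3; q1-b>q2; q1-c>q3; q2-a>q2; q2-b>q2; q2-c>q2; q3-a>q3; q3-b>q3; q3-c>q3

Walk along `ab` while the input agrees: from q0 take `a` to q1, and so on. Any deviation drops to the rejecting sink q3. Once q2 is reached the prefix is confirmed and every continuation is accepted.
With 4 states:
        a   b   c  
>  q0   q1  q3  q3 
   q1   q3  q2  q3 
 * q2   q2  q2  q2 
   q3   q3  q3  q3 
(> = start, * = accepting)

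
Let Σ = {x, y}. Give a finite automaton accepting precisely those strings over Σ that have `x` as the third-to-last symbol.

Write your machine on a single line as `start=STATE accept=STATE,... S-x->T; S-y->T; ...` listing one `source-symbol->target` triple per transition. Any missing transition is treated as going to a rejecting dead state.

A DFA must remember the last 3 symbols (since which symbol is third-to-last isn't known until the input ends). Use one state per possible window of the last ≤3 symbols; accept from those whose window starts with `x`.
A 15-state machine:
          x    y  
>  s0     s1   s2 
   s1     s3   s4 
   s2     s5   s6 
   s3     s7   s8 
   s4     s9  s10 
   s5    s11  s12 
   s6    s13  s14 
 * s7     s7   s8 
 * s8     s9  s10 
 * s9    s11  s12 
 * s10   s13  s14 
   s11    s7   s8 
   s12    s9  s10 
   s13   s11  s12 
   s14   s13  s14 
(> = start, * = accepting)

start=s0; accept=s7,s8,s9,s10; s0-x->s1; s0-y->s2; s1-x->s3; s1-y->s4; s2-x->s5; s2-y->s6; s3-x->s7; s3-y->s8; s4-x->s9; s4-y->s10; s5-x->s11; s5-y->s12; s6-x->s13; s6-y->s14; s7-x->s7; s7-y->s8; s8-x->s9; s8-y->s10; s9-x->s11; s9-y->s12; s10-x->s13; s10-y->s14; s11-x->s7; s11-y->s8; s12-x->s9; s12-y->s10; s13-x->s11; s13-y->s12; s14-x->s13; s14-y->s14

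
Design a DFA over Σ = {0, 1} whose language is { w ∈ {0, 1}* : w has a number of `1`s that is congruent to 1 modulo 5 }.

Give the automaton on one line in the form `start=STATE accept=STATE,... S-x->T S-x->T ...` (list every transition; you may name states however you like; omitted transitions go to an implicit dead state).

start=s0 accept=s1 s0-0->s0 s0-1->s1 s1-0->s1 s1-1->s2 s2-0->s2 s2-1->s3 s3-0->s3 s3-1->s4 s4-0->s4 s4-1->s0

The only thing that matters is how many `1`s have appeared, reduced mod 5. Use one state per residue: s0 for 0, …, s4 for 4. Reading `1` moves to the next residue; anything else stays put. s1 is accepting.
        0   1  
>  s0   s0  s1 
 * s1   s1  s2 
   s2   s2  s3 
   s3   s3  s4 
   s4   s4  s0 
(> = start, * = accepting)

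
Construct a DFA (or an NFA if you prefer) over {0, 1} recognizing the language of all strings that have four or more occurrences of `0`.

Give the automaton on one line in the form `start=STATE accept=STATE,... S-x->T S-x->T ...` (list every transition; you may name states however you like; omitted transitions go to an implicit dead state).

start=q0 accept=q4,q5 q0-0->q1 q0-1->q0 q1-0->q2 q1-1->q1 q2-0->q3 q2-1->q2 q3-0->q4 q3-1->q3 q4-0->q5 q4-1->q4 q5-0->q5 q5-1->q5

Only the number of `0`s matters, and only up to 5. Make a chain q0 → q1 → q2 → q3 → q4 → q5 advanced by each `0` (with q5 absorbing); every other symbol self-loops. The accepting set is {q4, q5}.
With 6 states:
        0   1  
>  q0   q1  q0 
   q1   q2  q1 
   q2   q3  q2 
   q3   q4  q3 
 * q4   q5  q4 
 * q5   q5  q5 
(> = start, * = accepting)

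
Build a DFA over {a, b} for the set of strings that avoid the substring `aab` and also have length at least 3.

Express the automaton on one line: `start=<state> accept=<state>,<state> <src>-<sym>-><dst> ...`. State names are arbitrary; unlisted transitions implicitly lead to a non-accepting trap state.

Run two small machines in parallel and take their product. The first has 4 states tracking partial matches of the forbidden pattern `aab`; the second has 5 states tracking the input length, saturating at 4. A product state is a pair (one from each), accepting exactly when both do.
With 14 states:
          a    b  
>  S0     S1   S2 
   S1     S3   S4 
   S2     S5   S4 
   S3     S6   S7 
   S4     S8   S9 
   S5     S6   S9 
 * S6    S10  S11 
   S7    S11  S11 
 * S8    S10  S12 
 * S9    S13  S12 
 * S10   S10  S11 
   S11   S11  S11 
 * S12   S13  S12 
 * S13   S10  S12 
(> = start, * = accepting)

start=S0 accept=S6,S8,S9,S10,S12,S13 S0-a->S1 S0-b->S2 S1-a->S3 S1-b->S4 S2-a->S5 S2-b->S4 S3-a->S6 S3-b->S7 S4-a->S8 S4-b->S9 S5-a->S6 S5-b->S9 S6-a->S10 S6-b->S11 S7-a->S11 S7-b->S11 S8-a->S10 S8-b->S12 S9-a->S13 S9-b->S12 S10-a->S10 S10-b->S11 S11-a->S11 S11-b->S11 S12-a->S13 S12-b->S12 S13-a->S10 S13-b->S12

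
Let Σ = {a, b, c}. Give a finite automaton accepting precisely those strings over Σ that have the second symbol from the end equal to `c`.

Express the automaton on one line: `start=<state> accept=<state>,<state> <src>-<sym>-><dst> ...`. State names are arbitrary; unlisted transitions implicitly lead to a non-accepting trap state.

start=q0 accept=q10,q11,q12 q0-a->q1 q0-b->q2 q0-c->q3 q1-a->q4 q1-b->q5 q1-c->q6 q2-a->q7 q2-b->q8 q2-c->q9 q3-a->q10 q3-b->q11 q3-c->q12 q4-a->q4 q4-b->q5 q4-c->q6 q5-a->q7 q5-b->q8 q5-c->q9 q6-a->q10 q6-b->q11 q6-c->q12 q7-a->q4 q7-b->q5 q7-c->q6 q8-a->q7 q8-b->q8 q8-c->q9 q9-a->q10 q9-b->q11 q9-c->q12 q10-a->q4 q10-b->q5 q10-c->q6 q11-a->q7 q11-b->q8 q11-c->q9 q12-a->q10 q12-b->q11 q12-c->q12

Because acceptance depends on a position counted from the end, the machine has to buffer the most recent 2 symbols. Make each state the string of the last up-to-2 symbols read; on input `x` shift the window left and append `x`. Accept when the buffered window has length 2 and begins with `c`.
13 states suffice.
          a    b    c  
>  q0     q1   q2   q3 
   q1     q4   q5   q6 
   q2     q7   q8   q9 
   q3    q10  q11  q12 
   q4     q4   q5   q6 
   q5     q7   q8   q9 
   q6    q10  q11  q12 
   q7     q4   q5   q6 
   q8     q7   q8   q9 
   q9    q10  q11  q12 
 * q10    q4   q5   q6 
 * q11    q7   q8   q9 
 * q12   q10  q11  q12 
(> = start, * = accepting)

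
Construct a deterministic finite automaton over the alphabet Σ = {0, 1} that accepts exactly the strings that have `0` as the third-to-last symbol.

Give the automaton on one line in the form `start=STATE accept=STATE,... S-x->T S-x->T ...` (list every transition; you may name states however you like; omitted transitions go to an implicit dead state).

start=q0 accept=q7,q8,q9,q10 q0-0->q1 q0-1->q2 q1-0->q3 q1-1->q4 q2-0->q5 q2-1->q6 q3-0->q7 q3-1->q8 q4-0->q9 q4-1->q10 q5-0->q11 q5-1->q12 q6-0->q13 q6-1->q14 q7-0->q7 q7-1->q8 q8-0->q9 q8-1->q10 q9-0->q11 q9-1->q12 q10-0->q13 q10-1->q14 q11-0->q7 q11-1->q8 q12-0->q9 q12-1->q10 q13-0->q11 q13-1->q12 q14-0->q13 q14-1->q14

Because acceptance depends on a position counted from the end, the machine has to buffer the most recent 3 symbols. Make each state the string of the last up-to-3 symbols read; on input `x` shift the window left and append `x`. Accept when the buffered window has length 3 and begins with `0`.
15 states suffice.
          0    1  
>  q0     q1   q2 
   q1     q3   q4 
   q2     q5   q6 
   q3     q7   q8 
   q4     q9  q10 
   q5    q11  q12 
   q6    q13  q14 
 * q7     q7   q8 
 * q8     q9  q10 
 * q9    q11  q12 
 * q10   q13  q14 
   q11    q7   q8 
   q12    q9  q10 
   q13   q11  q12 
   q14   q13  q14 
(> = start, * = accepting)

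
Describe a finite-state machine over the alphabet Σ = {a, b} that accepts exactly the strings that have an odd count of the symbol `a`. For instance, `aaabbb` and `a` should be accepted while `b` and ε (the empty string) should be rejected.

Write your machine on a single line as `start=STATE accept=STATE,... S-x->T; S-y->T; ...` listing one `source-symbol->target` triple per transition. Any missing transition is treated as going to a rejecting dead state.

start=s0; accept=s1; s0-a->s1; s0-b->s0; s1-a->s0; s1-b->s1

Keep the running count of `a`s modulo 2: each `a` advances along the cycle s0 → s1 → s0 while other symbols loop. Accept at s1.
2 states suffice.
        a   b  
>  s0   s1  s0 
 * s1   s0  s1 
(> = start, * = accepting)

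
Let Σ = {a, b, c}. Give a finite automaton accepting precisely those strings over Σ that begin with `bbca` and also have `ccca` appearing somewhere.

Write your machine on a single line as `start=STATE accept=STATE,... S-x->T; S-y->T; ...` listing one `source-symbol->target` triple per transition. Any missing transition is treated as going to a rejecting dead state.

start=q0; accept=q9; q0-a->q1; q0-b->q2; q0-c->q1; q1-a->q1; q1-b->q1; q1-c->q1; q2-a->q1; q2-b->q3; q2-c->q1; q3-a->q1; q3-b->q1; q3-c->q4; q4-a->q5; q4-b->q1; q4-c->q1; q5-a->q5; q5-b->q5; q5-c->q6; q6-a->q5; q6-b->q5; q6-c->q7; q7-a->q5; q7-b->q5; q7-c->q8; q8-a->q9; q8-b->q5; q8-c->q8; q9-a->q9; q9-b->q9; q9-c->q9

Run two small machines in parallel and take their product. The first has 6 states tracking whether the input so far still matches the prefix `bbca`; the second has 5 states tracking whether and how much of `ccca` has been seen. A product state is a pair (one from each), accepting exactly when both do. After merging equivalent states the machine shrinks.
A 10-state machine:
        a   b   c  
>  q0   q1  q2  q1 
   q1   q1  q1  q1 
   q2   q1  q3  q1 
   q3   q1  q1  q4 
   q4   q5  q1  q1 
   q5   q5  q5  q6 
   q6   q5  q5  q7 
   q7   q5  q5  q8 
   q8   q9  q5  q8 
 * q9   q9  q9  q9 
(> = start, * = accepting)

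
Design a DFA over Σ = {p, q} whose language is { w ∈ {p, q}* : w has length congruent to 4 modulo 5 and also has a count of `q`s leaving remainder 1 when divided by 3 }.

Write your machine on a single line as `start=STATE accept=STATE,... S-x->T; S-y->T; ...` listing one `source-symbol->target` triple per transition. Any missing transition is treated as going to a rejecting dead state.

start=S0; accept=S10; S0-p->S1; S0-q->S2; S1-p->S3; S1-q->S4; S2-p->S4; S2-q->S5; S3-p->S6; S3-q->S7; S4-p->S7; S4-q->S8; S5-p->S8; S5-q->S6; S6-p->S9; S6-q->S10; S7-p->S10; S7-q->S11; S8-p->S11; S8-q->S9; S9-p->S0; S9-q->S12; S10-p->S12; S10-q->S13; S11-p->S13; S11-q->S0; S12-p->S2; S12-q->S14; S13-p->S14; S13-q->S1; S14-p->S5; S14-q->S3

Build one automaton per condition and run them in lockstep. One (5 states) tracks the input length modulo 5; the other (3 states) tracks the count of `q`s modulo 3. Each combined state is a pair, one component from each; accept when both components accept.
With 15 states:
          p    q  
>  S0     S1   S2 
   S1     S3   S4 
   S2     S4   S5 
   S3     S6   S7 
   S4     S7   S8 
   S5     S8   S6 
   S6     S9  S10 
   S7    S10  S11 
   S8    S11   S9 
   S9     S0  S12 
 * S10   S12  S13 
   S11   S13   S0 
   S12    S2  S14 
   S13   S14   S1 
   S14    S5   S3 
(> = start, * = accepting)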